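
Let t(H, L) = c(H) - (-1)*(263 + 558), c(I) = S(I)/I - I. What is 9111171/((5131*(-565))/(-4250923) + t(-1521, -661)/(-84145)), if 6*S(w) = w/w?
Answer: 29741729210027503955910/2135319330226057 ≈ 1.3928e+7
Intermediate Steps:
S(w) = ⅙ (S(w) = (w/w)/6 = (⅙)*1 = ⅙)
c(I) = -I + 1/(6*I) (c(I) = 1/(6*I) - I = -I + 1/(6*I))
t(H, L) = 821 - H + 1/(6*H) (t(H, L) = (-H + 1/(6*H)) - (-1)*(263 + 558) = (-H + 1/(6*H)) - (-1)*821 = (-H + 1/(6*H)) - 1*(-821) = (-H + 1/(6*H)) + 821 = 821 - H + 1/(6*H))
9111171/((5131*(-565))/(-4250923) + t(-1521, -661)/(-84145)) = 9111171/((5131*(-565))/(-4250923) + (821 - 1*(-1521) + (⅙)/(-1521))/(-84145)) = 9111171/(-2899015*(-1/4250923) + (821 + 1521 + (⅙)*(-1/1521))*(-1/84145)) = 9111171/(2899015/4250923 + (821 + 1521 - 1/9126)*(-1/84145)) = 9111171/(2899015/4250923 + (21373091/9126)*(-1/84145)) = 9111171/(2899015/4250923 - 21373091/767907270) = 9111171/(2135319330226057/3264314675910210) = 9111171*(3264314675910210/2135319330226057) = 29741729210027503955910/2135319330226057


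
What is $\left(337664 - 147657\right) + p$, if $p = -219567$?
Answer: $-29560$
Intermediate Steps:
$\left(337664 - 147657\right) + p = \left(337664 - 147657\right) - 219567 = 190007 - 219567 = -29560$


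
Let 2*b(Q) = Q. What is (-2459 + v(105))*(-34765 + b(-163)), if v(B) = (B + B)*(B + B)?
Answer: -2902086213/2 ≈ -1.4510e+9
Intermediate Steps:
v(B) = 4*B**2 (v(B) = (2*B)*(2*B) = 4*B**2)
b(Q) = Q/2
(-2459 + v(105))*(-34765 + b(-163)) = (-2459 + 4*105**2)*(-34765 + (1/2)*(-163)) = (-2459 + 4*11025)*(-34765 - 163/2) = (-2459 + 44100)*(-69693/2) = 41641*(-69693/2) = -2902086213/2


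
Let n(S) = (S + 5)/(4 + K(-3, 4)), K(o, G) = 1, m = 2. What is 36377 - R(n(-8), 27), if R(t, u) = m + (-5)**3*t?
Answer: 36300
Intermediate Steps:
n(S) = 1 + S/5 (n(S) = (S + 5)/(4 + 1) = (5 + S)/5 = (5 + S)*(1/5) = 1 + S/5)
R(t, u) = 2 - 125*t (R(t, u) = 2 + (-5)**3*t = 2 - 125*t)
36377 - R(n(-8), 27) = 36377 - (2 - 125*(1 + (1/5)*(-8))) = 36377 - (2 - 125*(1 - 8/5)) = 36377 - (2 - 125*(-3/5)) = 36377 - (2 + 75) = 36377 - 1*77 = 36377 - 77 = 36300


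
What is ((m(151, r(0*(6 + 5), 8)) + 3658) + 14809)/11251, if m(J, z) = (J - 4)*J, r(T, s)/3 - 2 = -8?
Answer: 40664/11251 ≈ 3.6143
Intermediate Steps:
r(T, s) = -18 (r(T, s) = 6 + 3*(-8) = 6 - 24 = -18)
m(J, z) = J*(-4 + J) (m(J, z) = (-4 + J)*J = J*(-4 + J))
((m(151, r(0*(6 + 5), 8)) + 3658) + 14809)/11251 = ((151*(-4 + 151) + 3658) + 14809)/11251 = ((151*147 + 3658) + 14809)*(1/11251) = ((22197 + 3658) + 14809)*(1/11251) = (25855 + 14809)*(1/11251) = 40664*(1/11251) = 40664/11251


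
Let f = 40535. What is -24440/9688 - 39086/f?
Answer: -171167571/49087885 ≈ -3.4870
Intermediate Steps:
-24440/9688 - 39086/f = -24440/9688 - 39086/40535 = -24440*1/9688 - 39086*1/40535 = -3055/1211 - 39086/40535 = -171167571/49087885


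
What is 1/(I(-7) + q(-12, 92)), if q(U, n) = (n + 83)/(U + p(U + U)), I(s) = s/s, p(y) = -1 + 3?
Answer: -2/33 ≈ -0.060606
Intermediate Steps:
p(y) = 2
I(s) = 1
q(U, n) = (83 + n)/(2 + U) (q(U, n) = (n + 83)/(U + 2) = (83 + n)/(2 + U))
1/(I(-7) + q(-12, 92)) = 1/(1 + (83 + 92)/(2 - 12)) = 1/(1 + 175/(-10)) = 1/(1 - ⅒*175) = 1/(1 - 35/2) = 1/(-33/2) = -2/33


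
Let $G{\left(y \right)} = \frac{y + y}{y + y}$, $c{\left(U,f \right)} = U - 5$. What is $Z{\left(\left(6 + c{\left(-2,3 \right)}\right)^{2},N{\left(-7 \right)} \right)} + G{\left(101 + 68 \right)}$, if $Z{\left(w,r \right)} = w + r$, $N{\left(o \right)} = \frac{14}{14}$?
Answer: $3$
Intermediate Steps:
$c{\left(U,f \right)} = -5 + U$ ($c{\left(U,f \right)} = U - 5 = -5 + U$)
$G{\left(y \right)} = 1$ ($G{\left(y \right)} = \frac{2 y}{2 y} = 2 y \frac{1}{2 y} = 1$)
$N{\left(o \right)} = 1$ ($N{\left(o \right)} = 14 \cdot \frac{1}{14} = 1$)
$Z{\left(w,r \right)} = r + w$
$Z{\left(\left(6 + c{\left(-2,3 \right)}\right)^{2},N{\left(-7 \right)} \right)} + G{\left(101 + 68 \right)} = \left(1 + \left(6 - 7\right)^{2}\right) + 1 = \left(1 + \left(-1\right)^{2}\right) + 1 = \left(1 + 1\right) + 1 = 2 + 1 = 3$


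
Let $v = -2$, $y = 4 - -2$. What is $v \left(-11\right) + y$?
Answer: $28$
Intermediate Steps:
$y = 6$ ($y = 4 + 2 = 6$)
$v \left(-11\right) + y = \left(-2\right) \left(-11\right) + 6 = 22 + 6 = 28$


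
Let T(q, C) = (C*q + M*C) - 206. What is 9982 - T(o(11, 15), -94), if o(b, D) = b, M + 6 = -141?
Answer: -2596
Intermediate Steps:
M = -147 (M = -6 - 141 = -147)
T(q, C) = -206 - 147*C + C*q (T(q, C) = (C*q - 147*C) - 206 = (-147*C + C*q) - 206 = -206 - 147*C + C*q)
9982 - T(o(11, 15), -94) = 9982 - (-206 - 147*(-94) - 94*11) = 9982 - (-206 + 13818 - 1034) = 9982 - 1*12578 = 9982 - 12578 = -2596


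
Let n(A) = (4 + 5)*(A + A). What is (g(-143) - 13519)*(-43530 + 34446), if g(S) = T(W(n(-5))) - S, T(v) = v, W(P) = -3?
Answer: 121534836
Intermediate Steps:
n(A) = 18*A (n(A) = 9*(2*A) = 18*A)
g(S) = -3 - S
(g(-143) - 13519)*(-43530 + 34446) = ((-3 - 1*(-143)) - 13519)*(-43530 + 34446) = ((-3 + 143) - 13519)*(-9084) = (140 - 13519)*(-9084) = -13379*(-9084) = 121534836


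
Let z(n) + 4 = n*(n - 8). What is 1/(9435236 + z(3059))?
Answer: 1/18768241 ≈ 5.3281e-8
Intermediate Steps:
z(n) = -4 + n*(-8 + n) (z(n) = -4 + n*(n - 8) = -4 + n*(-8 + n))
1/(9435236 + z(3059)) = 1/(9435236 + (-4 + 3059**2 - 8*3059)) = 1/(9435236 + (-4 + 9357481 - 24472)) = 1/(9435236 + 9333005) = 1/18768241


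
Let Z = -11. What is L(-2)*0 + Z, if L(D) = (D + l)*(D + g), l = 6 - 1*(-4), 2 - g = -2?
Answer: -11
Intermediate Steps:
g = 4 (g = 2 - 1*(-2) = 2 + 2 = 4)
l = 10 (l = 6 + 4 = 10)
L(D) = (4 + D)*(10 + D) (L(D) = (D + 10)*(D + 4) = (10 + D)*(4 + D) = (4 + D)*(10 + D))
L(-2)*0 + Z = (40 + (-2)**2 + 14*(-2))*0 - 11 = (40 + 4 - 28)*0 - 11 = 16*0 - 11 = 0 - 11 = -11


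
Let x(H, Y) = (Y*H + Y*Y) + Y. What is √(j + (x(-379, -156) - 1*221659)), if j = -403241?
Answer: 22*I*√1119 ≈ 735.93*I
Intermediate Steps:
x(H, Y) = Y + Y² + H*Y (x(H, Y) = (H*Y + Y²) + Y = (Y² + H*Y) + Y = Y + Y² + H*Y)
√(j + (x(-379, -156) - 1*221659)) = √(-403241 + (-156*(1 - 379 - 156) - 1*221659)) = √(-403241 + (-156*(-534) - 221659)) = √(-403241 + (83304 - 221659)) = √(-403241 - 138355) = √(-541596) = 22*I*√1119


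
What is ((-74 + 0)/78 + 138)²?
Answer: 28569025/1521 ≈ 18783.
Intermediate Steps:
((-74 + 0)/78 + 138)² = (-74*1/78 + 138)² = (-37/39 + 138)² = (5345/39)² = 28569025/1521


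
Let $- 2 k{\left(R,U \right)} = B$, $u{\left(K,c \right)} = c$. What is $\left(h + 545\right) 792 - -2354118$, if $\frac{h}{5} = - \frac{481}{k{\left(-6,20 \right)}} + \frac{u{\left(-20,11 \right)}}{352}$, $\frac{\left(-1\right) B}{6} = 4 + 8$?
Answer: $\frac{10931887}{4} \approx 2.733 \cdot 10^{6}$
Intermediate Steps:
$B = -72$ ($B = - 6 \left(4 + 8\right) = \left(-6\right) 12 = -72$)
$k{\left(R,U \right)} = 36$ ($k{\left(R,U \right)} = \left(- \frac{1}{2}\right) \left(-72\right) = 36$)
$h = - \frac{19195}{288}$ ($h = 5 \left(- \frac{481}{36} + \frac{11}{352}\right) = 5 \left(\left(-481\right) \frac{1}{36} + 11 \cdot \frac{1}{352}\right) = 5 \left(- \frac{481}{36} + \frac{1}{32}\right) = 5 \left(- \frac{3839}{288}\right) = - \frac{19195}{288} \approx -66.649$)
$\left(h + 545\right) 792 - -2354118 = \left(- \frac{19195}{288} + 545\right) 792 - -2354118 = \frac{137765}{288} \cdot 792 + 2354118 = \frac{1515415}{4} + 2354118 = \frac{10931887}{4}$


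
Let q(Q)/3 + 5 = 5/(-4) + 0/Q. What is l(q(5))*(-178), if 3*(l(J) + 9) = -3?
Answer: 1780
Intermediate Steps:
q(Q) = -75/4 (q(Q) = -15 + 3*(5/(-4) + 0/Q) = -15 + 3*(5*(-1/4) + 0) = -15 + 3*(-5/4 + 0) = -15 + 3*(-5/4) = -15 - 15/4 = -75/4)
l(J) = -10 (l(J) = -9 + (1/3)*(-3) = -9 - 1 = -10)
l(q(5))*(-178) = -10*(-178) = 1780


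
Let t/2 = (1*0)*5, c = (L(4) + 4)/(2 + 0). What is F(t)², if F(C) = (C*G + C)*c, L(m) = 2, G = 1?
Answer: 0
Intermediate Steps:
c = 3 (c = (2 + 4)/(2 + 0) = 6/2 = 6*(½) = 3)
t = 0 (t = 2*((1*0)*5) = 2*(0*5) = 2*0 = 0)
F(C) = 6*C (F(C) = (C*1 + C)*3 = (C + C)*3 = (2*C)*3 = 6*C)
F(t)² = (6*0)² = 0² = 0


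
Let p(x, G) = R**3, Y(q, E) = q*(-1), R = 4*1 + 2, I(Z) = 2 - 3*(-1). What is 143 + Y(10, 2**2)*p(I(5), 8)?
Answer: -2017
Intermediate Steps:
I(Z) = 5 (I(Z) = 2 + 3 = 5)
R = 6 (R = 4 + 2 = 6)
Y(q, E) = -q
p(x, G) = 216 (p(x, G) = 6**3 = 216)
143 + Y(10, 2**2)*p(I(5), 8) = 143 - 1*10*216 = 143 - 10*216 = 143 - 2160 = -2017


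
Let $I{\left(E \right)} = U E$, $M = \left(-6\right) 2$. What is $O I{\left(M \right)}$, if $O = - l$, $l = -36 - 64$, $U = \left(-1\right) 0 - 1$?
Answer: $1200$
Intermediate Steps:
$U = -1$ ($U = 0 - 1 = -1$)
$M = -12$
$I{\left(E \right)} = - E$
$l = -100$ ($l = -36 - 64 = -100$)
$O = 100$ ($O = \left(-1\right) \left(-100\right) = 100$)
$O I{\left(M \right)} = 100 \left(\left(-1\right) \left(-12\right)\right) = 100 \cdot 12 = 1200$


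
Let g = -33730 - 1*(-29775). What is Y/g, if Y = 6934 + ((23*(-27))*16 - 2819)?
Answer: 5821/3955 ≈ 1.4718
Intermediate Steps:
g = -3955 (g = -33730 + 29775 = -3955)
Y = -5821 (Y = 6934 + (-621*16 - 2819) = 6934 + (-9936 - 2819) = 6934 - 12755 = -5821)
Y/g = -5821/(-3955) = -5821*(-1/3955) = 5821/3955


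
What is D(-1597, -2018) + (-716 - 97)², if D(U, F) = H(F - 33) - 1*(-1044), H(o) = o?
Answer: 659962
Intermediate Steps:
D(U, F) = 1011 + F (D(U, F) = (F - 33) - 1*(-1044) = (-33 + F) + 1044 = 1011 + F)
D(-1597, -2018) + (-716 - 97)² = (1011 - 2018) + (-716 - 97)² = -1007 + (-813)² = -1007 + 660969 = 659962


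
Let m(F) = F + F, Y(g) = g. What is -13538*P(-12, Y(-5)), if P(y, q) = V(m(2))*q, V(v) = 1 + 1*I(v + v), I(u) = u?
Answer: 609210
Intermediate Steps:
m(F) = 2*F
V(v) = 1 + 2*v (V(v) = 1 + 1*(v + v) = 1 + 1*(2*v) = 1 + 2*v)
P(y, q) = 9*q (P(y, q) = (1 + 2*(2*2))*q = (1 + 2*4)*q = (1 + 8)*q = 9*q)
-13538*P(-12, Y(-5)) = -121842*(-5) = -13538*(-45) = 609210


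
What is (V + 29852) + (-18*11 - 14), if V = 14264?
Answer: 43904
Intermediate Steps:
(V + 29852) + (-18*11 - 14) = (14264 + 29852) + (-18*11 - 14) = 44116 + (-198 - 14) = 44116 - 212 = 43904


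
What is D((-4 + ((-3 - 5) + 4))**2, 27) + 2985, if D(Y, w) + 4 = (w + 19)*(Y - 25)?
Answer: 4775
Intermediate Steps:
D(Y, w) = -4 + (-25 + Y)*(19 + w) (D(Y, w) = -4 + (w + 19)*(Y - 25) = -4 + (19 + w)*(-25 + Y) = -4 + (-25 + Y)*(19 + w))
D((-4 + ((-3 - 5) + 4))**2, 27) + 2985 = (-479 - 25*27 + 19*(-4 + ((-3 - 5) + 4))**2 + (-4 + ((-3 - 5) + 4))**2*27) + 2985 = (-479 - 675 + 19*(-4 + (-8 + 4))**2 + (-4 + (-8 + 4))**2*27) + 2985 = (-479 - 675 + 19*(-4 - 4)**2 + (-4 - 4)**2*27) + 2985 = (-479 - 675 + 19*(-8)**2 + (-8)**2*27) + 2985 = (-479 - 675 + 19*64 + 64*27) + 2985 = (-479 - 675 + 1216 + 1728) + 2985 = 1790 + 2985 = 4775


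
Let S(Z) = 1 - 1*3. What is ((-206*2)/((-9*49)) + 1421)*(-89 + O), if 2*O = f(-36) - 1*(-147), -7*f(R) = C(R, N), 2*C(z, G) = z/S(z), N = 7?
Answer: -70859249/3087 ≈ -22954.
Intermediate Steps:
S(Z) = -2 (S(Z) = 1 - 3 = -2)
C(z, G) = -z/4 (C(z, G) = (z/(-2))/2 = (z*(-½))/2 = (-z/2)/2 = -z/4)
f(R) = R/28 (f(R) = -(-1)*R/28 = R/28)
O = 510/7 (O = ((1/28)*(-36) - 1*(-147))/2 = (-9/7 + 147)/2 = (½)*(1020/7) = 510/7 ≈ 72.857)
((-206*2)/((-9*49)) + 1421)*(-89 + O) = ((-206*2)/((-9*49)) + 1421)*(-89 + 510/7) = (-412/(-441) + 1421)*(-113/7) = (-412*(-1/441) + 1421)*(-113/7) = (412/441 + 1421)*(-113/7) = (627073/441)*(-113/7) = -70859249/3087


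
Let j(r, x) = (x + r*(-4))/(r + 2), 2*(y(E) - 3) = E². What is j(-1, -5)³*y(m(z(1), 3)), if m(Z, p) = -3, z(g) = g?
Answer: -15/2 ≈ -7.5000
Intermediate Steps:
y(E) = 3 + E²/2
j(r, x) = (x - 4*r)/(2 + r)
j(-1, -5)³*y(m(z(1), 3)) = ((-5 - 4*(-1))/(2 - 1))³*(3 + (½)*(-3)²) = ((-5 + 4)/1)³*(3 + (½)*9) = (1*(-1))³*(3 + 9/2) = (-1)³*(15/2) = -1*15/2 = -15/2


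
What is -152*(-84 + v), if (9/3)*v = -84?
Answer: 17024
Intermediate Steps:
v = -28 (v = (⅓)*(-84) = -28)
-152*(-84 + v) = -152*(-84 - 28) = -152*(-112) = 17024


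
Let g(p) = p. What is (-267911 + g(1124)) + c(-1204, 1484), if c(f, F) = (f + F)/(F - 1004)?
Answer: -3201437/12 ≈ -2.6679e+5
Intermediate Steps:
c(f, F) = (F + f)/(-1004 + F)
(-267911 + g(1124)) + c(-1204, 1484) = (-267911 + 1124) + (1484 - 1204)/(-1004 + 1484) = -266787 + 280/480 = -266787 + (1/480)*280 = -266787 + 7/12 = -3201437/12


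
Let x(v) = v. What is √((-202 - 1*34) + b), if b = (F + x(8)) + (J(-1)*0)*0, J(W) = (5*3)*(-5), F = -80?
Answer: 2*I*√77 ≈ 17.55*I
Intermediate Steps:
J(W) = -75 (J(W) = 15*(-5) = -75)
b = -72 (b = (-80 + 8) - 75*0*0 = -72 + 0*0 = -72 + 0 = -72)
√((-202 - 1*34) + b) = √((-202 - 1*34) - 72) = √((-202 - 34) - 72) = √(-236 - 72) = √(-308) = 2*I*√77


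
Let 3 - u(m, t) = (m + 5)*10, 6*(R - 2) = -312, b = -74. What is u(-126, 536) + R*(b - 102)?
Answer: 10013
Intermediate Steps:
R = -50 (R = 2 + (⅙)*(-312) = 2 - 52 = -50)
u(m, t) = -47 - 10*m (u(m, t) = 3 - (m + 5)*10 = 3 - (5 + m)*10 = 3 - (50 + 10*m) = 3 + (-50 - 10*m) = -47 - 10*m)
u(-126, 536) + R*(b - 102) = (-47 - 10*(-126)) - 50*(-74 - 102) = (-47 + 1260) - 50*(-176) = 1213 + 8800 = 10013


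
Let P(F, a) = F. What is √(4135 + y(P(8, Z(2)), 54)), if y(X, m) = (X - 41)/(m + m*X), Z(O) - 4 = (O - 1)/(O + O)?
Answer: √1339718/18 ≈ 64.303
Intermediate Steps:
Z(O) = 4 + (-1 + O)/(2*O) (Z(O) = 4 + (O - 1)/(O + O) = 4 + (-1 + O)/((2*O)) = 4 + (-1 + O)*(1/(2*O)) = 4 + (-1 + O)/(2*O))
y(X, m) = (-41 + X)/(m + X*m)
√(4135 + y(P(8, Z(2)), 54)) = √(4135 + (-41 + 8)/(54*(1 + 8))) = √(4135 + (1/54)*(-33)/9) = √(4135 + (1/54)*(⅑)*(-33)) = √(4135 - 11/162) = √(669859/162) = √1339718/18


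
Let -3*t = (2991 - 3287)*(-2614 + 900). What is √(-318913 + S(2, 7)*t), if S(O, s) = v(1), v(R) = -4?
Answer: √3217911/3 ≈ 597.95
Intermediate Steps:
S(O, s) = -4
t = -507344/3 (t = -(2991 - 3287)*(-2614 + 900)/3 = -(-296)*(-1714)/3 = -⅓*507344 = -507344/3 ≈ -1.6911e+5)
√(-318913 + S(2, 7)*t) = √(-318913 - 4*(-507344/3)) = √(-318913 + 2029376/3) = √(1072637/3) = √3217911/3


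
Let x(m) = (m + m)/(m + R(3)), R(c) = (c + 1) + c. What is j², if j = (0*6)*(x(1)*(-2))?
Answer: 0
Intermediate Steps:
R(c) = 1 + 2*c (R(c) = (1 + c) + c = 1 + 2*c)
x(m) = 2*m/(7 + m) (x(m) = (m + m)/(m + (1 + 2*3)) = (2*m)/(m + (1 + 6)) = (2*m)/(m + 7) = (2*m)/(7 + m) = 2*m/(7 + m))
j = 0 (j = (0*6)*((2*1/(7 + 1))*(-2)) = 0*((2*1/8)*(-2)) = 0*((2*1*(⅛))*(-2)) = 0*((¼)*(-2)) = 0*(-½) = 0)
j² = 0² = 0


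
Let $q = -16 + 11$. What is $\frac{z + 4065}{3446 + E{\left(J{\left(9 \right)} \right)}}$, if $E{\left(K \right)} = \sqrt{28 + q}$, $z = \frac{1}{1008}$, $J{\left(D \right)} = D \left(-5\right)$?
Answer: $\frac{7060028683}{5984946072} - \frac{4097521 \sqrt{23}}{11969892144} \approx 1.178$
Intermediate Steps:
$J{\left(D \right)} = - 5 D$
$q = -5$
$z = \frac{1}{1008} \approx 0.00099206$
$E{\left(K \right)} = \sqrt{23}$ ($E{\left(K \right)} = \sqrt{28 - 5} = \sqrt{23}$)
$\frac{z + 4065}{3446 + E{\left(J{\left(9 \right)} \right)}} = \frac{\frac{1}{1008} + 4065}{3446 + \sqrt{23}} = \frac{4097521}{1008 \left(3446 + \sqrt{23}\right)}$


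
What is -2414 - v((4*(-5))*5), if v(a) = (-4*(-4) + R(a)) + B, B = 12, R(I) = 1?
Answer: -2443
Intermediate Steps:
v(a) = 29 (v(a) = (-4*(-4) + 1) + 12 = (16 + 1) + 12 = 17 + 12 = 29)
-2414 - v((4*(-5))*5) = -2414 - 1*29 = -2414 - 29 = -2443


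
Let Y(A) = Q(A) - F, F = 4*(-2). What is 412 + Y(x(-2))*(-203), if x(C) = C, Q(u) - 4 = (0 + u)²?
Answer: -2836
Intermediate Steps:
Q(u) = 4 + u² (Q(u) = 4 + (0 + u)² = 4 + u²)
F = -8
Y(A) = 12 + A² (Y(A) = (4 + A²) - 1*(-8) = (4 + A²) + 8 = 12 + A²)
412 + Y(x(-2))*(-203) = 412 + (12 + (-2)²)*(-203) = 412 + (12 + 4)*(-203) = 412 + 16*(-203) = 412 - 3248 = -2836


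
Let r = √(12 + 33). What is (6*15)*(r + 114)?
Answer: 10260 + 270*√5 ≈ 10864.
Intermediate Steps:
r = 3*√5 (r = √45 = 3*√5 ≈ 6.7082)
(6*15)*(r + 114) = (6*15)*(3*√5 + 114) = 90*(114 + 3*√5) = 10260 + 270*√5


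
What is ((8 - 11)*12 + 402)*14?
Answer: 5124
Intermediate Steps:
((8 - 11)*12 + 402)*14 = (-3*12 + 402)*14 = (-36 + 402)*14 = 366*14 = 5124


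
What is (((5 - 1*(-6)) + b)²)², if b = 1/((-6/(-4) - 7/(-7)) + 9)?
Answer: 4228250625/279841 ≈ 15109.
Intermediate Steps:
b = 2/23 (b = 1/((-6*(-¼) - 7*(-⅐)) + 9) = 1/((3/2 + 1) + 9) = 1/(5/2 + 9) = 1/(23/2) = 2/23 ≈ 0.086957)
(((5 - 1*(-6)) + b)²)² = (((5 - 1*(-6)) + 2/23)²)² = (((5 + 6) + 2/23)²)² = ((11 + 2/23)²)² = ((255/23)²)² = (65025/529)² = 4228250625/279841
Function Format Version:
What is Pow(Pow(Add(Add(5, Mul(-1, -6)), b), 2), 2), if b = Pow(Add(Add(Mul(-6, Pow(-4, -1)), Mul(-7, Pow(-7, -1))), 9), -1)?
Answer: Rational(4228250625, 279841) ≈ 15109.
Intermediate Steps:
b = Rational(2, 23) (b = Pow(Add(Add(Mul(-6, Rational(-1, 4)), Mul(-7, Rational(-1, 7))), 9), -1) = Pow(Add(Add(Rational(3, 2), 1), 9), -1) = Pow(Add(Rational(5, 2), 9), -1) = Pow(Rational(23, 2), -1) = Rational(2, 23) ≈ 0.086957)
Pow(Pow(Add(Add(5, Mul(-1, -6)), b), 2), 2) = Pow(Pow(Add(Add(5, Mul(-1, -6)), Rational(2, 23)), 2), 2) = Pow(Pow(Add(Add(5, 6), Rational(2, 23)), 2), 2) = Pow(Pow(Add(11, Rational(2, 23)), 2), 2) = Pow(Pow(Rational(255, 23), 2), 2) = Pow(Rational(65025, 529), 2) = Rational(4228250625, 279841)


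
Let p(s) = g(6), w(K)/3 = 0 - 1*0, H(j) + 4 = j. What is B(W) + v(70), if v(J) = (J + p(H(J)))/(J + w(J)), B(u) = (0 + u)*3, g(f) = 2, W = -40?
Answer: -4164/35 ≈ -118.97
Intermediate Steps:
H(j) = -4 + j
w(K) = 0 (w(K) = 3*(0 - 1*0) = 3*(0 + 0) = 3*0 = 0)
p(s) = 2
B(u) = 3*u (B(u) = u*3 = 3*u)
v(J) = (2 + J)/J (v(J) = (J + 2)/(J + 0) = (2 + J)/J)
B(W) + v(70) = 3*(-40) + (2 + 70)/70 = -120 + (1/70)*72 = -120 + 36/35 = -4164/35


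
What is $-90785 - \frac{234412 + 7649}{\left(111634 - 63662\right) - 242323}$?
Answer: $- \frac{17643913474}{194351} \approx -90784.0$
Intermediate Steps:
$-90785 - \frac{234412 + 7649}{\left(111634 - 63662\right) - 242323} = -90785 - \frac{242061}{\left(111634 - 63662\right) - 242323} = -90785 - \frac{242061}{47972 - 242323} = -90785 - \frac{242061}{-194351} = -90785 - 242061 \left(- \frac{1}{194351}\right) = -90785 - - \frac{242061}{194351} = -90785 + \frac{242061}{194351} = - \frac{17643913474}{194351}$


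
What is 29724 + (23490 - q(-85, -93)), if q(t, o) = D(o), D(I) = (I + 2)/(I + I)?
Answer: 9897713/186 ≈ 53214.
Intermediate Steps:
D(I) = (2 + I)/(2*I) (D(I) = (2 + I)/((2*I)) = (2 + I)*(1/(2*I)) = (2 + I)/(2*I))
q(t, o) = (2 + o)/(2*o)
29724 + (23490 - q(-85, -93)) = 29724 + (23490 - (2 - 93)/(2*(-93))) = 29724 + (23490 - (-1)*(-91)/(2*93)) = 29724 + (23490 - 1*91/186) = 29724 + (23490 - 91/186) = 29724 + 4369049/186 = 9897713/186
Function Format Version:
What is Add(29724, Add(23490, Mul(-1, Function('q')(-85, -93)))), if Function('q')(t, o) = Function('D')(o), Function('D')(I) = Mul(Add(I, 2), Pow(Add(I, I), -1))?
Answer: Rational(9897713, 186) ≈ 53214.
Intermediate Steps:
Function('D')(I) = Mul(Rational(1, 2), Pow(I, -1), Add(2, I)) (Function('D')(I) = Mul(Add(2, I), Pow(Mul(2, I), -1)) = Mul(Add(2, I), Mul(Rational(1, 2), Pow(I, -1))) = Mul(Rational(1, 2), Pow(I, -1), Add(2, I)))
Function('q')(t, o) = Mul(Rational(1, 2), Pow(o, -1), Add(2, o))
Add(29724, Add(23490, Mul(-1, Function('q')(-85, -93)))) = Add(29724, Add(23490, Mul(-1, Mul(Rational(1, 2), Pow(-93, -1), Add(2, -93))))) = Add(29724, Add(23490, Mul(-1, Mul(Rational(1, 2), Rational(-1, 93), -91)))) = Add(29724, Add(23490, Mul(-1, Rational(91, 186)))) = Add(29724, Add(23490, Rational(-91, 186))) = Add(29724, Rational(4369049, 186)) = Rational(9897713, 186)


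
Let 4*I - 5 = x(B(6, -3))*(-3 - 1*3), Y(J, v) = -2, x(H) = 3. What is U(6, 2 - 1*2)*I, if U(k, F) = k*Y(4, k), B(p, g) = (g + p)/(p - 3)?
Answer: 39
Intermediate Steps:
B(p, g) = (g + p)/(-3 + p)
I = -13/4 (I = 5/4 + (3*(-3 - 1*3))/4 = 5/4 + (3*(-3 - 3))/4 = 5/4 + (3*(-6))/4 = 5/4 + (1/4)*(-18) = 5/4 - 9/2 = -13/4 ≈ -3.2500)
U(k, F) = -2*k (U(k, F) = k*(-2) = -2*k)
U(6, 2 - 1*2)*I = -2*6*(-13/4) = -12*(-13/4) = 39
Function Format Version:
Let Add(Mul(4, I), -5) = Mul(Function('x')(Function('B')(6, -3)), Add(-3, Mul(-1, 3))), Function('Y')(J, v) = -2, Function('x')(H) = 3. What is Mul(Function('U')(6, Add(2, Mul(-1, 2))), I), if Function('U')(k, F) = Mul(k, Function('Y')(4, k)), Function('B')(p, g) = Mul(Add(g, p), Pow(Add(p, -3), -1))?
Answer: 39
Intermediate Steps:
Function('B')(p, g) = Mul(Pow(Add(-3, p), -1), Add(g, p)) (Function('B')(p, g) = Mul(Add(g, p), Pow(Add(-3, p), -1)) = Mul(Pow(Add(-3, p), -1), Add(g, p)))
I = Rational(-13, 4) (I = Add(Rational(5, 4), Mul(Rational(1, 4), Mul(3, Add(-3, Mul(-1, 3))))) = Add(Rational(5, 4), Mul(Rational(1, 4), Mul(3, Add(-3, -3)))) = Add(Rational(5, 4), Mul(Rational(1, 4), Mul(3, -6))) = Add(Rational(5, 4), Mul(Rational(1, 4), -18)) = Add(Rational(5, 4), Rational(-9, 2)) = Rational(-13, 4) ≈ -3.2500)
Function('U')(k, F) = Mul(-2, k) (Function('U')(k, F) = Mul(k, -2) = Mul(-2, k))
Mul(Function('U')(6, Add(2, Mul(-1, 2))), I) = Mul(Mul(-2, 6), Rational(-13, 4)) = Mul(-12, Rational(-13, 4)) = 39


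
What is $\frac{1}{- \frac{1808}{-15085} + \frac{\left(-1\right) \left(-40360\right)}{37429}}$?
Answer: $\frac{11522785}{13806168} \approx 0.83461$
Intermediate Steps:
$\frac{1}{- \frac{1808}{-15085} + \frac{\left(-1\right) \left(-40360\right)}{37429}} = \frac{1}{\left(-1808\right) \left(- \frac{1}{15085}\right) + 40360 \cdot \frac{1}{37429}} = \frac{1}{\frac{1808}{15085} + \frac{40360}{37429}} = \frac{1}{\frac{13806168}{11522785}} = \frac{11522785}{13806168}$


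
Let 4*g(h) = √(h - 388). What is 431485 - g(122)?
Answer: 431485 - I*√266/4 ≈ 4.3149e+5 - 4.0774*I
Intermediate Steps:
g(h) = √(-388 + h)/4 (g(h) = √(h - 388)/4 = √(-388 + h)/4)
431485 - g(122) = 431485 - √(-388 + 122)/4 = 431485 - √(-266)/4 = 431485 - I*√266/4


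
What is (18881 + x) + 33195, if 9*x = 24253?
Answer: 492937/9 ≈ 54771.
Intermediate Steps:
x = 24253/9 (x = (1/9)*24253 = 24253/9 ≈ 2694.8)
(18881 + x) + 33195 = (18881 + 24253/9) + 33195 = 194182/9 + 33195 = 492937/9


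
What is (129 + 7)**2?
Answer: 18496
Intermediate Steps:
(129 + 7)**2 = 136**2 = 18496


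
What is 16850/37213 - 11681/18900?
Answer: -116220053/703325700 ≈ -0.16524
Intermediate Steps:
16850/37213 - 11681/18900 = -116220053/703325700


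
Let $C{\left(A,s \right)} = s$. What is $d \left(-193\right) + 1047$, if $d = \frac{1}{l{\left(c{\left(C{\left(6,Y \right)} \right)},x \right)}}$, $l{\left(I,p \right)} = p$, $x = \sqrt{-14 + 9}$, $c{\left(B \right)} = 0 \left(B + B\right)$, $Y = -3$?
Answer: $1047 + \frac{193 i \sqrt{5}}{5} \approx 1047.0 + 86.312 i$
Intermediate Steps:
$c{\left(B \right)} = 0$ ($c{\left(B \right)} = 0 \cdot 2 B = 0$)
$x = i \sqrt{5}$ ($x = \sqrt{-5} = i \sqrt{5} \approx 2.2361 i$)
$d = - \frac{i \sqrt{5}}{5}$ ($d = \frac{1}{i \sqrt{5}} = - \frac{i \sqrt{5}}{5} \approx - 0.44721 i$)
$d \left(-193\right) + 1047 = - \frac{i \sqrt{5}}{5} \left(-193\right) + 1047 = \frac{193 i \sqrt{5}}{5} + 1047 = 1047 + \frac{193 i \sqrt{5}}{5}$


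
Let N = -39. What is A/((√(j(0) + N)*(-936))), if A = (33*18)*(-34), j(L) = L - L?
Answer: -187*I*√39/338 ≈ -3.4551*I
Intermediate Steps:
j(L) = 0
A = -20196 (A = 594*(-34) = -20196)
A/((√(j(0) + N)*(-936))) = -20196*(-1/(936*√(0 - 39))) = -20196*I*√39/36504 = -187*I*√39/338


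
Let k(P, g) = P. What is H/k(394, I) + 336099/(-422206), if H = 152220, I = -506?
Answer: 32067887157/83174582 ≈ 385.55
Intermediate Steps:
H/k(394, I) + 336099/(-422206) = 152220/394 + 336099/(-422206) = 152220*(1/394) + 336099*(-1/422206) = 76110/197 - 336099/422206 = 32067887157/83174582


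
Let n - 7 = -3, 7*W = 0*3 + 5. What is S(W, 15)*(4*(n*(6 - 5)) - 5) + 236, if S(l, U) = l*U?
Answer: 2477/7 ≈ 353.86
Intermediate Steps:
W = 5/7 (W = (0*3 + 5)/7 = (0 + 5)/7 = (⅐)*5 = 5/7 ≈ 0.71429)
n = 4 (n = 7 - 3 = 4)
S(l, U) = U*l
S(W, 15)*(4*(n*(6 - 5)) - 5) + 236 = (15*(5/7))*(4*(4*(6 - 5)) - 5) + 236 = 75*(4*(4*1) - 5)/7 + 236 = 75*(4*4 - 5)/7 + 236 = 75*(16 - 5)/7 + 236 = (75/7)*11 + 236 = 825/7 + 236 = 2477/7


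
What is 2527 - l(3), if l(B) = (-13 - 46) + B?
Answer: 2583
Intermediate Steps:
l(B) = -59 + B
2527 - l(3) = 2527 - (-59 + 3) = 2527 - 1*(-56) = 2527 + 56 = 2583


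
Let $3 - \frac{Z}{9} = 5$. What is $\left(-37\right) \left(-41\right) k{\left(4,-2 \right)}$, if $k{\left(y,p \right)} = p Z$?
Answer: $54612$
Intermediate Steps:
$Z = -18$ ($Z = 27 - 45 = -18$)
$k{\left(y,p \right)} = - 18 p$ ($k{\left(y,p \right)} = p \left(-18\right) = - 18 p$)
$\left(-37\right) \left(-41\right) k{\left(4,-2 \right)} = \left(-37\right) \left(-41\right) \left(\left(-18\right) \left(-2\right)\right) = 1517 \cdot 36 = 54612$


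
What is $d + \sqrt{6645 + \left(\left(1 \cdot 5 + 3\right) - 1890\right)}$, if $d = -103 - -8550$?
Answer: $8447 + \sqrt{4763} \approx 8516.0$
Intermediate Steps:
$d = 8447$ ($d = -103 + 8550 = 8447$)
$d + \sqrt{6645 + \left(\left(1 \cdot 5 + 3\right) - 1890\right)} = 8447 + \sqrt{6645 + \left(\left(1 \cdot 5 + 3\right) - 1890\right)} = 8447 + \sqrt{6645 + \left(\left(5 + 3\right) - 1890\right)} = 8447 + \sqrt{6645 + \left(8 - 1890\right)} = 8447 + \sqrt{6645 - 1882} = 8447 + \sqrt{4763}$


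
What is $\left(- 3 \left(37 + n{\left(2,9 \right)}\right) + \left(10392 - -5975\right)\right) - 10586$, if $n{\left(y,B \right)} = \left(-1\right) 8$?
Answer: $5694$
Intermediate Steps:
$n{\left(y,B \right)} = -8$
$\left(- 3 \left(37 + n{\left(2,9 \right)}\right) + \left(10392 - -5975\right)\right) - 10586 = \left(- 3 \left(37 - 8\right) + \left(10392 - -5975\right)\right) - 10586 = \left(\left(-3\right) 29 + \left(10392 + 5975\right)\right) - 10586 = \left(-87 + 16367\right) - 10586 = 16280 - 10586 = 5694$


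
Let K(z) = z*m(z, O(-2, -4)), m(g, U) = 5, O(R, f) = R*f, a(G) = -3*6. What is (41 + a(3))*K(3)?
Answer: 345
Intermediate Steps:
a(G) = -18
K(z) = 5*z (K(z) = z*5 = 5*z)
(41 + a(3))*K(3) = (41 - 18)*(5*3) = 23*15 = 345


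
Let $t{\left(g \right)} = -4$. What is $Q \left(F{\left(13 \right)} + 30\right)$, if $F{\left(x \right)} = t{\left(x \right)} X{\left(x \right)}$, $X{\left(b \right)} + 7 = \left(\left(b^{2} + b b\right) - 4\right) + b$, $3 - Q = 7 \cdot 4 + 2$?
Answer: $35910$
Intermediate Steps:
$Q = -27$ ($Q = 3 - \left(7 \cdot 4 + 2\right) = 3 - \left(28 + 2\right) = 3 - 30 = -27$)
$X{\left(b \right)} = -11 + b + 2 b^{2}$ ($X{\left(b \right)} = -7 - \left(4 - b - b^{2} - b b\right) = -7 + \left(\left(\left(b^{2} + b^{2}\right) - 4\right) + b\right) = -7 + \left(\left(2 b^{2} - 4\right) + b\right) = -7 + \left(\left(-4 + 2 b^{2}\right) + b\right) = -7 + \left(-4 + b + 2 b^{2}\right) = -11 + b + 2 b^{2}$)
$F{\left(x \right)} = 44 - 8 x^{2} - 4 x$ ($F{\left(x \right)} = - 4 \left(-11 + x + 2 x^{2}\right) = 44 - 8 x^{2} - 4 x$)
$Q \left(F{\left(13 \right)} + 30\right) = - 27 \left(\left(44 - 8 \cdot 13^{2} - 52\right) + 30\right) = - 27 \left(\left(44 - 1352 - 52\right) + 30\right) = - 27 \left(-1360 + 30\right) = \left(-27\right) \left(-1330\right) = 35910$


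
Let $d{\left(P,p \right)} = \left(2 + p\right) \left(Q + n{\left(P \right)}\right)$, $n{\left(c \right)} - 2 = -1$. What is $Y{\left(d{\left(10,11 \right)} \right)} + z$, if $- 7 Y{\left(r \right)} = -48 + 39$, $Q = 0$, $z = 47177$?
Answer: $\frac{330248}{7} \approx 47178.0$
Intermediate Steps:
$n{\left(c \right)} = 1$ ($n{\left(c \right)} = 2 - 1 = 1$)
$d{\left(P,p \right)} = 2 + p$ ($d{\left(P,p \right)} = \left(2 + p\right) \left(0 + 1\right) = \left(2 + p\right) 1 = 2 + p$)
$Y{\left(r \right)} = \frac{9}{7}$ ($Y{\left(r \right)} = - \frac{-48 + 39}{7} = \left(- \frac{1}{7}\right) \left(-9\right) = \frac{9}{7}$)
$Y{\left(d{\left(10,11 \right)} \right)} + z = \frac{9}{7} + 47177 = \frac{330248}{7}$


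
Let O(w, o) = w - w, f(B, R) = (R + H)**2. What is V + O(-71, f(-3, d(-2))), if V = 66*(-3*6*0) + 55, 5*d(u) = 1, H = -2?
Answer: 55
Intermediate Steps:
d(u) = 1/5 (d(u) = (1/5)*1 = 1/5)
f(B, R) = (-2 + R)**2 (f(B, R) = (R - 2)**2 = (-2 + R)**2)
O(w, o) = 0
V = 55 (V = 66*(-18*0) + 55 = 66*0 + 55 = 0 + 55 = 55)
V + O(-71, f(-3, d(-2))) = 55 + 0 = 55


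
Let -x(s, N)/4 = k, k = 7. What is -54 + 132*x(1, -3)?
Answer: -3750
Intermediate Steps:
x(s, N) = -28 (x(s, N) = -4*7 = -28)
-54 + 132*x(1, -3) = -54 + 132*(-28) = -54 - 3696 = -3750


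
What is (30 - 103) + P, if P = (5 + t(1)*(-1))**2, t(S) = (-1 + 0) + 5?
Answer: -72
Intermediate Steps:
t(S) = 4 (t(S) = -1 + 5 = 4)
P = 1 (P = (5 + 4*(-1))**2 = (5 - 4)**2 = 1**2 = 1)
(30 - 103) + P = (30 - 103) + 1 = -73 + 1 = -72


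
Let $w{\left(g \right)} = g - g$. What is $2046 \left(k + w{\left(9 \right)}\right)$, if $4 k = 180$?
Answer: $92070$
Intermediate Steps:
$w{\left(g \right)} = 0$
$k = 45$ ($k = \frac{1}{4} \cdot 180 = 45$)
$2046 \left(k + w{\left(9 \right)}\right) = 2046 \left(45 + 0\right) = 2046 \cdot 45 = 92070$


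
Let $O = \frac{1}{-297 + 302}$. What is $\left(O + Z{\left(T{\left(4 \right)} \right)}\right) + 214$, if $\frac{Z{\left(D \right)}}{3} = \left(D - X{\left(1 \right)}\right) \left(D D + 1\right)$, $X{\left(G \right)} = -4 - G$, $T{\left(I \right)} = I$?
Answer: $\frac{3366}{5} \approx 673.2$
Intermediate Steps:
$O = \frac{1}{5} \approx 0.2$
$Z{\left(D \right)} = 3 \left(1 + D^{2}\right) \left(5 + D\right)$ ($Z{\left(D \right)} = 3 \left(D - \left(-4 - 1\right)\right) \left(D D + 1\right) = 3 \left(D - \left(-4 - 1\right)\right) \left(D^{2} + 1\right) = 3 \left(D - -5\right) \left(1 + D^{2}\right) = 3 \left(D + 5\right) \left(1 + D^{2}\right) = 3 \left(5 + D\right) \left(1 + D^{2}\right) = 3 \left(1 + D^{2}\right) \left(5 + D\right)$)
$\left(O + Z{\left(T{\left(4 \right)} \right)}\right) + 214 = \left(\frac{1}{5} + \left(15 + 3 \cdot 4 + 3 \cdot 4^{3} + 15 \cdot 4^{2}\right)\right) + 214 = \left(\frac{1}{5} + \left(15 + 12 + 3 \cdot 64 + 15 \cdot 16\right)\right) + 214 = \left(\frac{1}{5} + \left(15 + 12 + 192 + 240\right)\right) + 214 = \left(\frac{1}{5} + 459\right) + 214 = \frac{2296}{5} + 214 = \frac{3366}{5}$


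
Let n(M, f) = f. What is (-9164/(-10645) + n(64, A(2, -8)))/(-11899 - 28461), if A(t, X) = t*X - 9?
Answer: 256961/429632200 ≈ 0.00059810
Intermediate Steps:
A(t, X) = -9 + X*t (A(t, X) = X*t - 9 = -9 + X*t)
(-9164/(-10645) + n(64, A(2, -8)))/(-11899 - 28461) = (-9164/(-10645) + (-9 - 8*2))/(-11899 - 28461) = (-9164*(-1/10645) + (-9 - 16))/(-40360) = (9164/10645 - 25)*(-1/40360) = -256961/10645*(-1/40360) = 256961/429632200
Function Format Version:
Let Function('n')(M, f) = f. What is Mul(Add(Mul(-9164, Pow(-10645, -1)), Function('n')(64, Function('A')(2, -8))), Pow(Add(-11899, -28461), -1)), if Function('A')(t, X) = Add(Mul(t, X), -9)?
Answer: Rational(256961, 429632200) ≈ 0.00059810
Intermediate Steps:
Function('A')(t, X) = Add(-9, Mul(X, t)) (Function('A')(t, X) = Add(Mul(X, t), -9) = Add(-9, Mul(X, t)))
Mul(Add(Mul(-9164, Pow(-10645, -1)), Function('n')(64, Function('A')(2, -8))), Pow(Add(-11899, -28461), -1)) = Mul(Add(Mul(-9164, Pow(-10645, -1)), Add(-9, Mul(-8, 2))), Pow(Add(-11899, -28461), -1)) = Mul(Add(Mul(-9164, Rational(-1, 10645)), Add(-9, -16)), Pow(-40360, -1)) = Mul(Add(Rational(9164, 10645), -25), Rational(-1, 40360)) = Mul(Rational(-256961, 10645), Rational(-1, 40360)) = Rational(256961, 429632200)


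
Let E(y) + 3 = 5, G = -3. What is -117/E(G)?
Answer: -117/2 ≈ -58.500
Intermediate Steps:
E(y) = 2 (E(y) = -3 + 5 = 2)
-117/E(G) = -117/2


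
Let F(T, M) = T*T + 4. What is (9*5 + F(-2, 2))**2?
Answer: 2809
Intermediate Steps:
F(T, M) = 4 + T**2 (F(T, M) = T**2 + 4 = 4 + T**2)
(9*5 + F(-2, 2))**2 = (9*5 + (4 + (-2)**2))**2 = (45 + (4 + 4))**2 = (45 + 8)**2 = 53**2 = 2809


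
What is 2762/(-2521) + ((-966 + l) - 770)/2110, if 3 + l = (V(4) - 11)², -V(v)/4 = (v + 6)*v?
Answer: 31752361/2659655 ≈ 11.939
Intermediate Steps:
V(v) = -4*v*(6 + v) (V(v) = -4*(v + 6)*v = -4*(6 + v)*v = -4*v*(6 + v))
l = 29238 (l = -3 + (-4*4*(6 + 4) - 11)² = -3 + (-4*4*10 - 11)² = -3 + (-160 - 11)² = -3 + (-171)² = -3 + 29241 = 29238)
2762/(-2521) + ((-966 + l) - 770)/2110 = 2762/(-2521) + ((-966 + 29238) - 770)/2110 = 2762*(-1/2521) + (28272 - 770)*(1/2110) = -2762/2521 + 27502*(1/2110) = -2762/2521 + 13751/1055 = 31752361/2659655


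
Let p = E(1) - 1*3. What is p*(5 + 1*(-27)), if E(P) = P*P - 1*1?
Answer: 66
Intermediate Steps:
E(P) = -1 + P² (E(P) = P² - 1 = -1 + P²)
p = -3 (p = (-1 + 1²) - 1*3 = (-1 + 1) - 3 = 0 - 3 = -3)
p*(5 + 1*(-27)) = -3*(5 + 1*(-27)) = -3*(5 - 27) = -3*(-22) = 66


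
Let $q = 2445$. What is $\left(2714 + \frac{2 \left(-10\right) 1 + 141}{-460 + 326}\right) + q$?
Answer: $\frac{691185}{134} \approx 5158.1$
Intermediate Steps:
$\left(2714 + \frac{2 \left(-10\right) 1 + 141}{-460 + 326}\right) + q = \left(2714 + \frac{2 \left(-10\right) 1 + 141}{-460 + 326}\right) + 2445 = \left(2714 + \frac{\left(-20\right) 1 + 141}{-134}\right) + 2445 = \left(2714 + \left(-20 + 141\right) \left(- \frac{1}{134}\right)\right) + 2445 = \left(2714 + 121 \left(- \frac{1}{134}\right)\right) + 2445 = \left(2714 - \frac{121}{134}\right) + 2445 = \frac{363555}{134} + 2445 = \frac{691185}{134}$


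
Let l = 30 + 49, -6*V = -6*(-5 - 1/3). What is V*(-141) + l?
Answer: 831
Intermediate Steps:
V = -16/3 (V = -(-1)*(-5 - 1/3) = -(-1)*(-5 - 1*⅓) = -(-1)*(-5 - ⅓) = -(-1)*(-16)/3 = -⅙*32 = -16/3 ≈ -5.3333)
l = 79
V*(-141) + l = -16/3*(-141) + 79 = 752 + 79 = 831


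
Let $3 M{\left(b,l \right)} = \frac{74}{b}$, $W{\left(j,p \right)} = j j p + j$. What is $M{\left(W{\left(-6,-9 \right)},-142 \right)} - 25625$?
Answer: $- \frac{12684412}{495} \approx -25625.0$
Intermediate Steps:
$W{\left(j,p \right)} = j + p j^{2}$ ($W{\left(j,p \right)} = j^{2} p + j = p j^{2} + j = j + p j^{2}$)
$M{\left(b,l \right)} = \frac{74}{3 b}$ ($M{\left(b,l \right)} = \frac{74 \frac{1}{b}}{3} = \frac{74}{3 b}$)
$M{\left(W{\left(-6,-9 \right)},-142 \right)} - 25625 = \frac{74}{3 \left(- 6 \left(1 - -54\right)\right)} - 25625 = \frac{74}{3 \left(- 6 \left(1 + 54\right)\right)} - 25625 = \frac{74}{3 \left(\left(-6\right) 55\right)} - 25625 = \frac{74}{3 \left(-330\right)} - 25625 = \frac{74}{3} \left(- \frac{1}{330}\right) - 25625 = - \frac{37}{495} - 25625 = - \frac{12684412}{495}$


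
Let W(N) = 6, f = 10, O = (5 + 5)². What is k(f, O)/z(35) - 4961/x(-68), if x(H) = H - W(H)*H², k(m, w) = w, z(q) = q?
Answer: 590967/194684 ≈ 3.0355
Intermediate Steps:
O = 100 (O = 10² = 100)
x(H) = H - 6*H²
k(f, O)/z(35) - 4961/x(-68) = 100/35 - 4961*(-1/(68*(1 - 6*(-68)))) = 100*(1/35) - 4961*(-1/(68*(1 + 408))) = 20/7 - 4961/((-68*409)) = 20/7 - 4961/(-27812) = 20/7 - 4961*(-1/27812) = 20/7 + 4961/27812 = 590967/194684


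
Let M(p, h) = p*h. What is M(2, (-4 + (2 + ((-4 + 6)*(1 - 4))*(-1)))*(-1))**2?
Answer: 64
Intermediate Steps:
M(p, h) = h*p
M(2, (-4 + (2 + ((-4 + 6)*(1 - 4))*(-1)))*(-1))**2 = (((-4 + (2 + ((-4 + 6)*(1 - 4))*(-1)))*(-1))*2)**2 = (((-4 + (2 + (2*(-3))*(-1)))*(-1))*2)**2 = (((-4 + (2 - 6*(-1)))*(-1))*2)**2 = (((-4 + (2 + 6))*(-1))*2)**2 = (((-4 + 8)*(-1))*2)**2 = ((4*(-1))*2)**2 = (-4*2)**2 = (-8)**2 = 64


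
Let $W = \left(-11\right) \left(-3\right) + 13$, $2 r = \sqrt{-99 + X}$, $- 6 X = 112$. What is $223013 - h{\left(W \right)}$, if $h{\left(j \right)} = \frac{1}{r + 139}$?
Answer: $\frac{51784731997}{232205} + \frac{2 i \sqrt{1059}}{232205} \approx 2.2301 \cdot 10^{5} + 0.00028029 i$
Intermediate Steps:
$X = - \frac{56}{3}$ ($X = \left(- \frac{1}{6}\right) 112 = - \frac{56}{3} \approx -18.667$)
$r = \frac{i \sqrt{1059}}{6}$ ($r = \frac{\sqrt{-99 - \frac{56}{3}}}{2} = \frac{\sqrt{- \frac{353}{3}}}{2} = \frac{\frac{1}{3} i \sqrt{1059}}{2} = \frac{i \sqrt{1059}}{6} \approx 5.4237 i$)
$W = 46$ ($W = 33 + 13 = 46$)
$h{\left(j \right)} = \frac{1}{139 + \frac{i \sqrt{1059}}{6}}$ ($h{\left(j \right)} = \frac{1}{\frac{i \sqrt{1059}}{6} + 139} = \frac{1}{139 + \frac{i \sqrt{1059}}{6}}$)
$223013 - h{\left(W \right)} = 223013 - \left(\frac{1668}{232205} - \frac{2 i \sqrt{1059}}{232205}\right) = \frac{51784731997}{232205} + \frac{2 i \sqrt{1059}}{232205}$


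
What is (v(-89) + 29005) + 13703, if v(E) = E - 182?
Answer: 42437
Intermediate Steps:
v(E) = -182 + E
(v(-89) + 29005) + 13703 = ((-182 - 89) + 29005) + 13703 = (-271 + 29005) + 13703 = 28734 + 13703 = 42437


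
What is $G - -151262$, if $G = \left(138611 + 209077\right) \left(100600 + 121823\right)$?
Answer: $77333959286$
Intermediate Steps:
$G = 77333808024$ ($G = 347688 \cdot 222423 = 77333808024$)
$G - -151262 = 77333808024 - -151262 = 77333808024 + 151262 = 77333959286$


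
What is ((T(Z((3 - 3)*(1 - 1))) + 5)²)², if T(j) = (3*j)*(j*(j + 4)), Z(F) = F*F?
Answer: 625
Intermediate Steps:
Z(F) = F²
T(j) = 3*j²*(4 + j) (T(j) = (3*j)*(j*(4 + j)) = 3*j²*(4 + j))
((T(Z((3 - 3)*(1 - 1))) + 5)²)² = ((3*(((3 - 3)*(1 - 1))²)²*(4 + ((3 - 3)*(1 - 1))²) + 5)²)² = ((3*((0*0)²)²*(4 + (0*0)²) + 5)²)² = ((3*(0²)²*(4 + 0²) + 5)²)² = ((3*0²*(4 + 0) + 5)²)² = ((3*0*4 + 5)²)² = ((0 + 5)²)² = (5²)² = 25² = 625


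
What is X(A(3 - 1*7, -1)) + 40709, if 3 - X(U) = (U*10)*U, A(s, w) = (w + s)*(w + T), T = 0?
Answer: 40462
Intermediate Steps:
A(s, w) = w*(s + w) (A(s, w) = (w + s)*(w + 0) = (s + w)*w = w*(s + w))
X(U) = 3 - 10*U² (X(U) = 3 - U*10*U = 3 - 10*U*U = 3 - 10*U²)
X(A(3 - 1*7, -1)) + 40709 = (3 - 10*((3 - 1*7) - 1)²) + 40709 = (3 - 10*((3 - 7) - 1)²) + 40709 = (3 - 10*(-4 - 1)²) + 40709 = (3 - 10*(-1*(-5))²) + 40709 = (3 - 10*5²) + 40709 = (3 - 10*25) + 40709 = (3 - 250) + 40709 = -247 + 40709 = 40462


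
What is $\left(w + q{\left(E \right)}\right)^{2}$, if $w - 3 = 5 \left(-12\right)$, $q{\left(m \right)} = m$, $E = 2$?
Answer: $3025$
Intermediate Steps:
$w = -57$ ($w = 3 + 5 \left(-12\right) = 3 - 60 = -57$)
$\left(w + q{\left(E \right)}\right)^{2} = \left(-57 + 2\right)^{2} = \left(-55\right)^{2} = 3025$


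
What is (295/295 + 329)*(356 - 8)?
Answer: 114840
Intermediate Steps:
(295/295 + 329)*(356 - 8) = (295*(1/295) + 329)*348 = (1 + 329)*348 = 330*348 = 114840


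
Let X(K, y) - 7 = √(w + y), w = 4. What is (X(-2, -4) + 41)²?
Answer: 2304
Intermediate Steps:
X(K, y) = 7 + √(4 + y)
(X(-2, -4) + 41)² = ((7 + √(4 - 4)) + 41)² = ((7 + √0) + 41)² = ((7 + 0) + 41)² = (7 + 41)² = 48² = 2304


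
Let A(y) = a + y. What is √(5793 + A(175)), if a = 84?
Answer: 2*√1513 ≈ 77.795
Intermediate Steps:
A(y) = 84 + y
√(5793 + A(175)) = √(5793 + (84 + 175)) = √(5793 + 259) = √6052 = 2*√1513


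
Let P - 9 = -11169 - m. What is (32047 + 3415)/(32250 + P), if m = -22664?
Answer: 17731/21877 ≈ 0.81049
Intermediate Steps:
P = 11504 (P = 9 + (-11169 - 1*(-22664)) = 9 + (-11169 + 22664) = 9 + 11495 = 11504)
(32047 + 3415)/(32250 + P) = (32047 + 3415)/(32250 + 11504) = 35462/43754 = 35462*(1/43754) = 17731/21877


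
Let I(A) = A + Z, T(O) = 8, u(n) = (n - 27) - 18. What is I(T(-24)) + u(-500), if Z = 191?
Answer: -346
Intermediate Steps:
u(n) = -45 + n (u(n) = (-27 + n) - 18 = -45 + n)
I(A) = 191 + A (I(A) = A + 191 = 191 + A)
I(T(-24)) + u(-500) = (191 + 8) + (-45 - 500) = 199 - 545 = -346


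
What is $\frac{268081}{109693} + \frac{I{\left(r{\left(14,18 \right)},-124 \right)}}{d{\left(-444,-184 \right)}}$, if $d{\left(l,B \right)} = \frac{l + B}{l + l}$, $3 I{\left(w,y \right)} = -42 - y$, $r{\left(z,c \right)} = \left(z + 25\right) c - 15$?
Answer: $\frac{707705841}{17221801} \approx 41.094$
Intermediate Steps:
$r{\left(z,c \right)} = -15 + c \left(25 + z\right)$ ($r{\left(z,c \right)} = \left(25 + z\right) c - 15 = c \left(25 + z\right) - 15 = -15 + c \left(25 + z\right)$)
$I{\left(w,y \right)} = -14 - \frac{y}{3}$ ($I{\left(w,y \right)} = \frac{-42 - y}{3} = -14 - \frac{y}{3}$)
$d{\left(l,B \right)} = \frac{B + l}{2 l}$
$\frac{268081}{109693} + \frac{I{\left(r{\left(14,18 \right)},-124 \right)}}{d{\left(-444,-184 \right)}} = \frac{268081}{109693} + \frac{-14 - - \frac{124}{3}}{\frac{1}{2} \frac{1}{-444} \left(-184 - 444\right)} = 268081 \cdot \frac{1}{109693} + \frac{-14 + \frac{124}{3}}{\frac{1}{2} \left(- \frac{1}{444}\right) \left(-628\right)} = \frac{268081}{109693} + \frac{82}{3 \cdot \frac{157}{222}} = \frac{268081}{109693} + \frac{82}{3} \cdot \frac{222}{157} = \frac{268081}{109693} + \frac{6068}{157} = \frac{707705841}{17221801}$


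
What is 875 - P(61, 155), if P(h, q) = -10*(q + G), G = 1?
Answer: 2435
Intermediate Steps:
P(h, q) = -10 - 10*q (P(h, q) = -10*(q + 1) = -10*(1 + q) = -10 - 10*q)
875 - P(61, 155) = 875 - (-10 - 10*155) = 875 - (-10 - 1550) = 875 - 1*(-1560) = 875 + 1560 = 2435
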